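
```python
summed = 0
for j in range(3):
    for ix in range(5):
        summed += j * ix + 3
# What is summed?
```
Trace:
  summed=0
  summed=3, j=0, ix=0
  summed=6, j=0, ix=1
  summed=9, j=0, ix=2
  summed=12, j=0, ix=3
  summed=15, j=0, ix=4
  summed=18, j=1, ix=0
  summed=22, j=1, ix=1
  summed=27, j=1, ix=2
  summed=33, j=1, ix=3
  summed=40, j=1, ix=4
  summed=43, j=2, ix=0
  summed=48, j=2, ix=1
  summed=55, j=2, ix=2
  summed=64, j=2, ix=3
  summed=75, j=2, ix=4

Final answer: 75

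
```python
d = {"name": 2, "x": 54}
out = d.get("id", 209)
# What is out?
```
Trace:
  d={'name': 2, 'x': 54}
  d={'name': 2, 'x': 54}, out=209

Final answer: 209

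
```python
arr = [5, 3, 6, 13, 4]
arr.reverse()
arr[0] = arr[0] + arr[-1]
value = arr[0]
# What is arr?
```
Trace:
  arr=[5, 3, 6, 13, 4]
  arr=[4, 13, 6, 3, 5]
  arr=[9, 13, 6, 3, 5]
  arr=[9, 13, 6, 3, 5], value=9

Final answer: [9, 13, 6, 3, 5]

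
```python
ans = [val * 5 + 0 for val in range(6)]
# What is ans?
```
Trace:
  val=0
  val=1
  val=2
  val=3
  val=4
  val=5
  ans=[0, 5, 10, 15, 20, 25]

Final answer: [0, 5, 10, 15, 20, 25]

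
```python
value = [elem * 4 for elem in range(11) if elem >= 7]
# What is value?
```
Trace:
  elem=0
  elem=1
  elem=2
  elem=3
  elem=4
  elem=5
  elem=6
  elem=7
  elem=8
  elem=9
  elem=10
  value=[28, 32, 36, 40]

Final answer: [28, 32, 36, 40]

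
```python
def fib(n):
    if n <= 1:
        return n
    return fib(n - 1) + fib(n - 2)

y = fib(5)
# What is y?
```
Call trace (a repeated sub-call is expanded the first time; later identical calls just restate its return value):
fib(n=5)
  fib(n=4)
    fib(n=3)
      fib(n=2)
        fib(n=1)
        -> return 1
        fib(n=0)
        -> return 0
      -> return 1
      fib(n=1)
      -> return 1
    -> return 2
    fib(n=2) -> return 1  (same call as traced above)
  -> return 3
  fib(n=3) -> return 2  (same call as traced above)
-> return 5

Final answer: 5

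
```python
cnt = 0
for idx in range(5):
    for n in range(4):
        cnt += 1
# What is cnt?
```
Trace:
  cnt=0
  cnt=1, idx=0, n=0
  cnt=2, idx=0, n=1
  cnt=3, idx=0, n=2
  cnt=4, idx=0, n=3
  cnt=5, idx=1, n=0
  cnt=6, idx=1, n=1
  cnt=7, idx=1, n=2
  cnt=8, idx=1, n=3
  cnt=9, idx=2, n=0
  cnt=10, idx=2, n=1
  cnt=11, idx=2, n=2
  cnt=12, idx=2, n=3
  cnt=13, idx=3, n=0
  cnt=14, idx=3, n=1
  cnt=15, idx=3, n=2
  cnt=16, idx=3, n=3
  cnt=17, idx=4, n=0
  cnt=18, idx=4, n=1
  cnt=19, idx=4, n=2
  cnt=20, idx=4, n=3

Final answer: 20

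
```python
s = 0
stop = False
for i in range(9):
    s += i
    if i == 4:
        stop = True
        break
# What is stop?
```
Trace:
  s=0
  s=0, stop=False
  s=0, stop=False, i=0
  s=1, stop=False, i=1
  s=3, stop=False, i=2
  s=6, stop=False, i=3
  s=10, stop=True, i=4

Final answer: True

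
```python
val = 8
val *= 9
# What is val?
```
Trace:
  val=8
  val=72

Final answer: 72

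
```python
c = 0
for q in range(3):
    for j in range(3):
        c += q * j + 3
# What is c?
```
Trace:
  c=0
  c=3, q=0, j=0
  c=6, q=0, j=1
  c=9, q=0, j=2
  c=12, q=1, j=0
  c=16, q=1, j=1
  c=21, q=1, j=2
  c=24, q=2, j=0
  c=29, q=2, j=1
  c=36, q=2, j=2

Final answer: 36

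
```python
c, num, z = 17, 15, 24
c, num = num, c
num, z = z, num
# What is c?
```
Trace:
  c=17, num=15, z=24
  c=15, num=17, z=24
  c=15, num=24, z=17

Final answer: 15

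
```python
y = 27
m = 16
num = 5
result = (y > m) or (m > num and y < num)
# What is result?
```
Trace:
  y=27
  y=27, m=16
  y=27, m=16, num=5
  y=27, m=16, num=5, result=True

Final answer: True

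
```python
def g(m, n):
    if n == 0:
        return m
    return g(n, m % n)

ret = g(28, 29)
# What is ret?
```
Call trace:
g(m=28, n=29)
  g(m=29, n=28)
    g(m=28, n=1)
      g(m=1, n=0)
      -> return 1
    -> return 1
  -> return 1
-> return 1

Final answer: 1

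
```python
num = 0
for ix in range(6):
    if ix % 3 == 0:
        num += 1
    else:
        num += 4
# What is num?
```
Trace:
  num=0
  num=1, ix=0
  num=5, ix=1
  num=9, ix=2
  num=10, ix=3
  num=14, ix=4
  num=18, ix=5

Final answer: 18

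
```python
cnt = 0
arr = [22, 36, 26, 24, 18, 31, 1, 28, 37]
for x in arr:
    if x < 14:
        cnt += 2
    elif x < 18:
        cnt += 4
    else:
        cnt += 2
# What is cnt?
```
Trace:
  cnt=0
  cnt=2, x=22
  cnt=4, x=36
  cnt=6, x=26
  cnt=8, x=24
  cnt=10, x=18
  cnt=12, x=31
  cnt=14, x=1
  cnt=16, x=28
  cnt=18, x=37

Final answer: 18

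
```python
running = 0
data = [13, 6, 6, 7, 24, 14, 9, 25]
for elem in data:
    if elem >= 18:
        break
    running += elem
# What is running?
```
Trace:
  running=0
  running=13, elem=13
  running=19, elem=6
  running=25, elem=6
  running=32, elem=7
  running=32, elem=24

Final answer: 32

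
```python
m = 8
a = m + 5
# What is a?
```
Trace:
  m=8
  m=8, a=13

Final answer: 13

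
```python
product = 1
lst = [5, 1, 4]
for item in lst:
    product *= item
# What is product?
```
Trace:
  product=1
  product=5, item=5
  product=5, item=1
  product=20, item=4

Final answer: 20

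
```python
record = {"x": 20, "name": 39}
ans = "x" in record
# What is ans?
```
Trace:
  record={'x': 20, 'name': 39}
  record={'x': 20, 'name': 39}, ans=True

Final answer: True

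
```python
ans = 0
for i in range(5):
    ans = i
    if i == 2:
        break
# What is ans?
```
Trace:
  ans=0
  ans=0, i=0
  ans=1, i=1
  ans=2, i=2

Final answer: 2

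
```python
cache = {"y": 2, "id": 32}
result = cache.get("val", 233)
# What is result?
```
Trace:
  cache={'y': 2, 'id': 32}
  cache={'y': 2, 'id': 32}, result=233

Final answer: 233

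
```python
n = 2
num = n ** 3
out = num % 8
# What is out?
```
Trace:
  n=2
  n=2, num=8
  n=2, num=8, out=0

Final answer: 0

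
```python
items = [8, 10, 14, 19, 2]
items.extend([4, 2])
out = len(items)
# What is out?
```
Trace:
  items=[8, 10, 14, 19, 2]
  items=[8, 10, 14, 19, 2, 4, 2]
  items=[8, 10, 14, 19, 2, 4, 2], out=7

Final answer: 7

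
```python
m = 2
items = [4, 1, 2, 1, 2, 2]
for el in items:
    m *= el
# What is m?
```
Trace:
  m=2
  m=8, el=4
  m=8, el=1
  m=16, el=2
  m=16, el=1
  m=32, el=2
  m=64, el=2

Final answer: 64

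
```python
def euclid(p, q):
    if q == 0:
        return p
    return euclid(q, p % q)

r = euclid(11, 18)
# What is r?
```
Call trace:
euclid(p=11, q=18)
  euclid(p=18, q=11)
    euclid(p=11, q=7)
      euclid(p=7, q=4)
        euclid(p=4, q=3)
          euclid(p=3, q=1)
            euclid(p=1, q=0)
            -> return 1
          -> return 1
        -> return 1
      -> return 1
    -> return 1
  -> return 1
-> return 1

Final answer: 1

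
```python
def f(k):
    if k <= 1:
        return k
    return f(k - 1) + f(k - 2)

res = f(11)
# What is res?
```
Call trace (a repeated sub-call is expanded the first time; later identical calls just restate its return value):
f(k=11)
  f(k=10)
    f(k=9)
      f(k=8)
        f(k=7)
          f(k=6)
            f(k=5)
              f(k=4)
                f(k=3)
                  f(k=2)
                    f(k=1)
                    -> return 1
                    f(k=0)
                    -> return 0
                  -> return 1
                  f(k=1)
                  -> return 1
                -> return 2
                f(k=2) -> return 1  (same call as traced above)
              -> return 3
              f(k=3) -> return 2  (same call as traced above)
            -> return 5
            f(k=4) -> return 3  (same call as traced above)
          -> return 8
          f(k=5) -> return 5  (same call as traced above)
        -> return 13
        f(k=6) -> return 8  (same call as traced above)
      -> return 21
      f(k=7) -> return 13  (same call as traced above)
    -> return 34
    f(k=8) -> return 21  (same call as traced above)
  -> return 55
  f(k=9) -> return 34  (same call as traced above)
-> return 89

Final answer: 89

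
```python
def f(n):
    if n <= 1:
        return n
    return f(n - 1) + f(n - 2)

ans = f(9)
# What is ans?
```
Call trace (a repeated sub-call is expanded the first time; later identical calls just restate its return value):
f(n=9)
  f(n=8)
    f(n=7)
      f(n=6)
        f(n=5)
          f(n=4)
            f(n=3)
              f(n=2)
                f(n=1)
                -> return 1
                f(n=0)
                -> return 0
              -> return 1
              f(n=1)
              -> return 1
            -> return 2
            f(n=2) -> return 1  (same call as traced above)
          -> return 3
          f(n=3) -> return 2  (same call as traced above)
        -> return 5
        f(n=4) -> return 3  (same call as traced above)
      -> return 8
      f(n=5) -> return 5  (same call as traced above)
    -> return 13
    f(n=6) -> return 8  (same call as traced above)
  -> return 21
  f(n=7) -> return 13  (same call as traced above)
-> return 34

Final answer: 34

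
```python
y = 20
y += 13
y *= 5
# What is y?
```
Trace:
  y=20
  y=33
  y=165

Final answer: 165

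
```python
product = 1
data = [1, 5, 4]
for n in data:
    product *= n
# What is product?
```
Trace:
  product=1
  product=1, n=1
  product=5, n=5
  product=20, n=4

Final answer: 20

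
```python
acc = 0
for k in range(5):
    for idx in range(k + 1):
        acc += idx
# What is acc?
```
Trace:
  acc=0
  acc=0, k=0, idx=0
  acc=0, k=1, idx=0
  acc=1, k=1, idx=1
  acc=1, k=2, idx=0
  acc=2, k=2, idx=1
  acc=4, k=2, idx=2
  acc=4, k=3, idx=0
  acc=5, k=3, idx=1
  acc=7, k=3, idx=2
  acc=10, k=3, idx=3
  acc=10, k=4, idx=0
  acc=11, k=4, idx=1
  acc=13, k=4, idx=2
  acc=16, k=4, idx=3
  acc=20, k=4, idx=4

Final answer: 20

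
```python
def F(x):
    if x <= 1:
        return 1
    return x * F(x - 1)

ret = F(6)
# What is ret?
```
Call trace:
F(x=6)
  F(x=5)
    F(x=4)
      F(x=3)
        F(x=2)
          F(x=1)
          -> return 1
        -> return 2
      -> return 6
    -> return 24
  -> return 120
-> return 720

Final answer: 720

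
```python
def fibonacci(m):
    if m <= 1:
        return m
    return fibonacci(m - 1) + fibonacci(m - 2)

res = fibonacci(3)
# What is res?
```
Call trace:
fibonacci(m=3)
  fibonacci(m=2)
    fibonacci(m=1)
    -> return 1
    fibonacci(m=0)
    -> return 0
  -> return 1
  fibonacci(m=1)
  -> return 1
-> return 2

Final answer: 2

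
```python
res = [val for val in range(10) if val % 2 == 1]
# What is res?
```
Trace:
  val=0
  val=1
  val=2
  val=3
  val=4
  val=5
  val=6
  val=7
  val=8
  val=9
  res=[1, 3, 5, 7, 9]

Final answer: [1, 3, 5, 7, 9]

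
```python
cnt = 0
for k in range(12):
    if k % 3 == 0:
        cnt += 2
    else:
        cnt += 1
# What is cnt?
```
Trace:
  cnt=0
  cnt=2, k=0
  cnt=3, k=1
  cnt=4, k=2
  cnt=6, k=3
  cnt=7, k=4
  cnt=8, k=5
  cnt=10, k=6
  cnt=11, k=7
  cnt=12, k=8
  cnt=14, k=9
  cnt=15, k=10
  cnt=16, k=11

Final answer: 16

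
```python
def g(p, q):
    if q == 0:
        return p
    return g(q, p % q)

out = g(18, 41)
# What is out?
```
Call trace:
g(p=18, q=41)
  g(p=41, q=18)
    g(p=18, q=5)
      g(p=5, q=3)
        g(p=3, q=2)
          g(p=2, q=1)
            g(p=1, q=0)
            -> return 1
          -> return 1
        -> return 1
      -> return 1
    -> return 1
  -> return 1
-> return 1

Final answer: 1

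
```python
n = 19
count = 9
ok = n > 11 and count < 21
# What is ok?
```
Trace:
  n=19
  n=19, count=9
  n=19, count=9, ok=True

Final answer: True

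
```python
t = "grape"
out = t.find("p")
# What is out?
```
Trace:
  t='grape'
  t='grape', out=3

Final answer: 3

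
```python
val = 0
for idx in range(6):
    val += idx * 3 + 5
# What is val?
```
Trace:
  val=0
  val=5, idx=0
  val=13, idx=1
  val=24, idx=2
  val=38, idx=3
  val=55, idx=4
  val=75, idx=5

Final answer: 75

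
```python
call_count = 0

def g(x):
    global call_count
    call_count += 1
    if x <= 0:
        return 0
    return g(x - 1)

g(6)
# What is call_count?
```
Call trace:
g(x=6)
  g(x=5)
    g(x=4)
      g(x=3)
        g(x=2)
          g(x=1)
            g(x=0)
            -> return 0
          -> return 0
        -> return 0
      -> return 0
    -> return 0
  -> return 0
-> return 0

call_count is incremented once per call. g is entered once for each x = 6, 5, 4, 3, 2, 1, 0 (the x <= 0 call returns without recursing), i.e. 6 + 1 calls.
call_count = 7

Final answer: 7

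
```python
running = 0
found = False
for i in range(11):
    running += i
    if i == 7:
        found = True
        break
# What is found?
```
Trace:
  running=0
  running=0, found=False
  running=0, found=False, i=0
  running=1, found=False, i=1
  running=3, found=False, i=2
  running=6, found=False, i=3
  running=10, found=False, i=4
  running=15, found=False, i=5
  running=21, found=False, i=6
  running=28, found=True, i=7

Final answer: True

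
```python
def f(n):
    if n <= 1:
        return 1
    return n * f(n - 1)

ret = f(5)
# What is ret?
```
Call trace:
f(n=5)
  f(n=4)
    f(n=3)
      f(n=2)
        f(n=1)
        -> return 1
      -> return 2
    -> return 6
  -> return 24
-> return 120

Final answer: 120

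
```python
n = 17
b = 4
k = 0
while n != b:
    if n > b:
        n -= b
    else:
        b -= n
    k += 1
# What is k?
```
Trace:
  n=17
  n=17, b=4
  n=17, b=4, k=0
  n=13, b=4, k=1
  n=9, b=4, k=2
  n=5, b=4, k=3
  n=1, b=4, k=4
  n=1, b=3, k=5
  n=1, b=2, k=6
  n=1, b=1, k=7

Final answer: 7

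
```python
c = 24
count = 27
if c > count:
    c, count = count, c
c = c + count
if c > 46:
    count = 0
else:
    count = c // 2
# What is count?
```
Trace:
  c=24
  c=24, count=27
  c=24, count=27
  c=51, count=27
  c=51, count=0

Final answer: 0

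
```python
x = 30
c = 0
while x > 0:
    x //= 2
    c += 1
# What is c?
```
Trace:
  x=30
  x=30, c=0
  x=15, c=1
  x=7, c=2
  x=3, c=3
  x=1, c=4
  x=0, c=5

Final answer: 5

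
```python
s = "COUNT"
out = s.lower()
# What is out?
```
Trace:
  s='COUNT'
  s='COUNT', out='count'

Final answer: 'count'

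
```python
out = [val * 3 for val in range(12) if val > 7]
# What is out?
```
Trace:
  val=0
  val=1
  val=2
  val=3
  val=4
  val=5
  val=6
  val=7
  val=8
  val=9
  val=10
  val=11
  out=[24, 27, 30, 33]

Final answer: [24, 27, 30, 33]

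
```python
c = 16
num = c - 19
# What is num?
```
Trace:
  c=16
  c=16, num=-3

Final answer: -3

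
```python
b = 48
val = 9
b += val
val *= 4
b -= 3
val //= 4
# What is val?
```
Trace:
  b=48
  b=48, val=9
  b=57, val=9
  b=57, val=36
  b=54, val=36
  b=54, val=9

Final answer: 9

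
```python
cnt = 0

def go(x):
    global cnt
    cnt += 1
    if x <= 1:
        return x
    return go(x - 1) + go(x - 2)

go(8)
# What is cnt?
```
Call trace (a repeated sub-call is expanded the first time; later identical calls just restate its return value):
go(x=8)
  go(x=7)
    go(x=6)
      go(x=5)
        go(x=4)
          go(x=3)
            go(x=2)
              go(x=1)
              -> return 1
              go(x=0)
              -> return 0
            -> return 1
            go(x=1)
            -> return 1
          -> return 2
          go(x=2) -> return 1  (same call as traced above)
        -> return 3
        go(x=3) -> return 2  (same call as traced above)
      -> return 5
      go(x=4) -> return 3  (same call as traced above)
    -> return 8
    go(x=5) -> return 5  (same call as traced above)
  -> return 13
  go(x=6) -> return 8  (same call as traced above)
-> return 21

cnt is incremented once per call, so count the calls in each subtree. Let C(x) = number of calls made by go(x).
C(0) = C(1) = 1 (base case, no recursion); C(x) = 1 + C(x - 1) + C(x - 2) otherwise.
C(2) = 1 + C(1) + C(0) = 1 + 1 + 1 = 3
C(3) = 1 + C(2) + C(1) = 1 + 3 + 1 = 5
C(4) = 1 + C(3) + C(2) = 1 + 5 + 3 = 9
C(5) = 1 + C(4) + C(3) = 1 + 9 + 5 = 15
C(6) = 1 + C(5) + C(4) = 1 + 15 + 9 = 25
C(7) = 1 + C(6) + C(5) = 1 + 25 + 15 = 41
C(8) = 1 + C(7) + C(6) = 1 + 41 + 25 = 67
cnt = C(8) = 67

Final answer: 67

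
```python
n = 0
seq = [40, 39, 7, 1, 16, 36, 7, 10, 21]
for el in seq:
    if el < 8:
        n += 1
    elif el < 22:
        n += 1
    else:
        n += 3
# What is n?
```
Trace:
  n=0
  n=3, el=40
  n=6, el=39
  n=7, el=7
  n=8, el=1
  n=9, el=16
  n=12, el=36
  n=13, el=7
  n=14, el=10
  n=15, el=21

Final answer: 15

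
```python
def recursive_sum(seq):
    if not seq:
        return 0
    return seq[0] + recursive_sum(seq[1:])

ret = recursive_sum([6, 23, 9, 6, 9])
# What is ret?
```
Call trace:
recursive_sum(seq=[6, 23, 9, 6, 9])
  recursive_sum(seq=[23, 9, 6, 9])
    recursive_sum(seq=[9, 6, 9])
      recursive_sum(seq=[6, 9])
        recursive_sum(seq=[9])
          recursive_sum(seq=[])
          -> return 0
        -> return 9
      -> return 15
    -> return 24
  -> return 47
-> return 53

Final answer: 53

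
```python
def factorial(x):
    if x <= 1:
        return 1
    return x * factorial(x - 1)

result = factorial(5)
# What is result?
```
Call trace:
factorial(x=5)
  factorial(x=4)
    factorial(x=3)
      factorial(x=2)
        factorial(x=1)
        -> return 1
      -> return 2
    -> return 6
  -> return 24
-> return 120

Final answer: 120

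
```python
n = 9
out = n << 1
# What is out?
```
Trace:
  n=9
  n=9, out=18

Final answer: 18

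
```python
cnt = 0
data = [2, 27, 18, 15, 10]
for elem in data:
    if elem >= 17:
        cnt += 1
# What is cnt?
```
Trace:
  cnt=0
  cnt=0, elem=2
  cnt=1, elem=27
  cnt=2, elem=18
  cnt=2, elem=15
  cnt=2, elem=10

Final answer: 2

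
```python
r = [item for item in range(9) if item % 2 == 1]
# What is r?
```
Trace:
  item=0
  item=1
  item=2
  item=3
  item=4
  item=5
  item=6
  item=7
  item=8
  r=[1, 3, 5, 7]

Final answer: [1, 3, 5, 7]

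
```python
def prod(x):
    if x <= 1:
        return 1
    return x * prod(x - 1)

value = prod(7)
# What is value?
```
Call trace:
prod(x=7)
  prod(x=6)
    prod(x=5)
      prod(x=4)
        prod(x=3)
          prod(x=2)
            prod(x=1)
            -> return 1
          -> return 2
        -> return 6
      -> return 24
    -> return 120
  -> return 720
-> return 5040

Final answer: 5040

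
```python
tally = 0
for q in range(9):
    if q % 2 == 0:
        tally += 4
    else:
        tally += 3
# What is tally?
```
Trace:
  tally=0
  tally=4, q=0
  tally=7, q=1
  tally=11, q=2
  tally=14, q=3
  tally=18, q=4
  tally=21, q=5
  tally=25, q=6
  tally=28, q=7
  tally=32, q=8

Final answer: 32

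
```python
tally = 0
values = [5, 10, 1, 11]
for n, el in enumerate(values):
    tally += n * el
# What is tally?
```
Trace:
  tally=0
  tally=0, n=0, el=5
  tally=10, n=1, el=10
  tally=12, n=2, el=1
  tally=45, n=3, el=11

Final answer: 45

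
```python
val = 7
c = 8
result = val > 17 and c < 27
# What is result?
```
Trace:
  val=7
  val=7, c=8
  val=7, c=8, result=False

Final answer: False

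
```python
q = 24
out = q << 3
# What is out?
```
Trace:
  q=24
  q=24, out=192

Final answer: 192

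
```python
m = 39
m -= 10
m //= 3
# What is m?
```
Trace:
  m=39
  m=29
  m=9

Final answer: 9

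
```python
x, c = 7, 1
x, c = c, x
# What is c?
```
Trace:
  x=7, c=1
  x=1, c=7

Final answer: 7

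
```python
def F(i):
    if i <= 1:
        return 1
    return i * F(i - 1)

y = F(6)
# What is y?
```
Call trace:
F(i=6)
  F(i=5)
    F(i=4)
      F(i=3)
        F(i=2)
          F(i=1)
          -> return 1
        -> return 2
      -> return 6
    -> return 24
  -> return 120
-> return 720

Final answer: 720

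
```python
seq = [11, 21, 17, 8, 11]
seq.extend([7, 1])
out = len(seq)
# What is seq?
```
Trace:
  seq=[11, 21, 17, 8, 11]
  seq=[11, 21, 17, 8, 11, 7, 1]
  seq=[11, 21, 17, 8, 11, 7, 1], out=7

Final answer: [11, 21, 17, 8, 11, 7, 1]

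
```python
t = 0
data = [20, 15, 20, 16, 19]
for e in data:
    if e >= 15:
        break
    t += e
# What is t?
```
Trace:
  t=0
  t=0, e=20

Final answer: 0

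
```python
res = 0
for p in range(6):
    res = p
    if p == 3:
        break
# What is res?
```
Trace:
  res=0
  res=0, p=0
  res=1, p=1
  res=2, p=2
  res=3, p=3

Final answer: 3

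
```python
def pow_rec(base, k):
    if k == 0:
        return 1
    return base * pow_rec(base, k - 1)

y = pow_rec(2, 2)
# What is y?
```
Call trace:
pow_rec(base=2, k=2)
  pow_rec(base=2, k=1)
    pow_rec(base=2, k=0)
    -> return 1
  -> return 2
-> return 4

Final answer: 4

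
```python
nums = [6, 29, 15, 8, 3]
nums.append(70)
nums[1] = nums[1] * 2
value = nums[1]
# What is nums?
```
Trace:
  nums=[6, 29, 15, 8, 3]
  nums=[6, 29, 15, 8, 3, 70]
  nums=[6, 58, 15, 8, 3, 70]
  nums=[6, 58, 15, 8, 3, 70], value=58

Final answer: [6, 58, 15, 8, 3, 70]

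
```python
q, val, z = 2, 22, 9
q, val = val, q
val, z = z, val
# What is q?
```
Trace:
  q=2, val=22, z=9
  q=22, val=2, z=9
  q=22, val=9, z=2

Final answer: 22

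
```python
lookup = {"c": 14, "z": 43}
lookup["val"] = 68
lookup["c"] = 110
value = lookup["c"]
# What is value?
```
Trace:
  lookup={'c': 14, 'z': 43}
  lookup={'c': 14, 'z': 43, 'val': 68}
  lookup={'c': 110, 'z': 43, 'val': 68}
  lookup={'c': 110, 'z': 43, 'val': 68}, value=110

Final answer: 110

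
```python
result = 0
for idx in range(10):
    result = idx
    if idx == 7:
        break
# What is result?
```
Trace:
  result=0
  result=0, idx=0
  result=1, idx=1
  result=2, idx=2
  result=3, idx=3
  result=4, idx=4
  result=5, idx=5
  result=6, idx=6
  result=7, idx=7

Final answer: 7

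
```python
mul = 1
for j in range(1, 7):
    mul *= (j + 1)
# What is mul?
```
Trace:
  mul=1
  mul=2, j=1
  mul=6, j=2
  mul=24, j=3
  mul=120, j=4
  mul=720, j=5
  mul=5040, j=6

Final answer: 5040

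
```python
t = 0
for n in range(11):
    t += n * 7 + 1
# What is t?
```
Trace:
  t=0
  t=1, n=0
  t=9, n=1
  t=24, n=2
  t=46, n=3
  t=75, n=4
  t=111, n=5
  t=154, n=6
  t=204, n=7
  t=261, n=8
  t=325, n=9
  t=396, n=10

Final answer: 396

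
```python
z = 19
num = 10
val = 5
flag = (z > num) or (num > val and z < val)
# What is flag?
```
Trace:
  z=19
  z=19, num=10
  z=19, num=10, val=5
  z=19, num=10, val=5, flag=True

Final answer: True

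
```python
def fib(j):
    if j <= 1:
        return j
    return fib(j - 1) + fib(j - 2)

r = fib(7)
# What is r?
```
Call trace (a repeated sub-call is expanded the first time; later identical calls just restate its return value):
fib(j=7)
  fib(j=6)
    fib(j=5)
      fib(j=4)
        fib(j=3)
          fib(j=2)
            fib(j=1)
            -> return 1
            fib(j=0)
            -> return 0
          -> return 1
          fib(j=1)
          -> return 1
        -> return 2
        fib(j=2) -> return 1  (same call as traced above)
      -> return 3
      fib(j=3) -> return 2  (same call as traced above)
    -> return 5
    fib(j=4) -> return 3  (same call as traced above)
  -> return 8
  fib(j=5) -> return 5  (same call as traced above)
-> return 13

Final answer: 13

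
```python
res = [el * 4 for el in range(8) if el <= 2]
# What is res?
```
Trace:
  el=0
  el=1
  el=2
  el=3
  el=4
  el=5
  el=6
  el=7
  res=[0, 4, 8]

Final answer: [0, 4, 8]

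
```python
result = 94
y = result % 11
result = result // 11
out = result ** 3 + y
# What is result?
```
Trace:
  result=94
  result=94, y=6
  result=8, y=6
  result=8, y=6, out=518

Final answer: 8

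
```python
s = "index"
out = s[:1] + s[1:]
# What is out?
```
Trace:
  s='index'
  s='index', out='index'

Final answer: 'index'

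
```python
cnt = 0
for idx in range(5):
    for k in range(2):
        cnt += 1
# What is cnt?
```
Trace:
  cnt=0
  cnt=1, idx=0, k=0
  cnt=2, idx=0, k=1
  cnt=3, idx=1, k=0
  cnt=4, idx=1, k=1
  cnt=5, idx=2, k=0
  cnt=6, idx=2, k=1
  cnt=7, idx=3, k=0
  cnt=8, idx=3, k=1
  cnt=9, idx=4, k=0
  cnt=10, idx=4, k=1

Final answer: 10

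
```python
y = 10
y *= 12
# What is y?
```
Trace:
  y=10
  y=120

Final answer: 120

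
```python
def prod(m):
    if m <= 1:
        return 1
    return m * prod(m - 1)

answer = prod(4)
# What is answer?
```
Call trace:
prod(m=4)
  prod(m=3)
    prod(m=2)
      prod(m=1)
      -> return 1
    -> return 2
  -> return 6
-> return 24

Final answer: 24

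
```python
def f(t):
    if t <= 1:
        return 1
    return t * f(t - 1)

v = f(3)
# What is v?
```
Call trace:
f(t=3)
  f(t=2)
    f(t=1)
    -> return 1
  -> return 2
-> return 6

Final answer: 6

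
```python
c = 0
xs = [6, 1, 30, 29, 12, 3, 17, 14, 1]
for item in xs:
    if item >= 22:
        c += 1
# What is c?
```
Trace:
  c=0
  c=0, item=6
  c=0, item=1
  c=1, item=30
  c=2, item=29
  c=2, item=12
  c=2, item=3
  c=2, item=17
  c=2, item=14
  c=2, item=1

Final answer: 2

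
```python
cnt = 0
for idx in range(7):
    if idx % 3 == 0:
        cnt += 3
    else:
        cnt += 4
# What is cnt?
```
Trace:
  cnt=0
  cnt=3, idx=0
  cnt=7, idx=1
  cnt=11, idx=2
  cnt=14, idx=3
  cnt=18, idx=4
  cnt=22, idx=5
  cnt=25, idx=6

Final answer: 25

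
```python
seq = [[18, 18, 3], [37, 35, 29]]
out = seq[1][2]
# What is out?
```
Trace:
  seq=[[18, 18, 3], [37, 35, 29]]
  seq=[[18, 18, 3], [37, 35, 29]], out=29

Final answer: 29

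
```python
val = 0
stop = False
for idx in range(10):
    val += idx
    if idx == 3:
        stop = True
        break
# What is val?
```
Trace:
  val=0
  val=0, stop=False
  val=0, stop=False, idx=0
  val=1, stop=False, idx=1
  val=3, stop=False, idx=2
  val=6, stop=True, idx=3

Final answer: 6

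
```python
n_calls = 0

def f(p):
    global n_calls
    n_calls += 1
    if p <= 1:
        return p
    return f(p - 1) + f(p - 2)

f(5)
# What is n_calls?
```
Call trace (a repeated sub-call is expanded the first time; later identical calls just restate its return value):
f(p=5)
  f(p=4)
    f(p=3)
      f(p=2)
        f(p=1)
        -> return 1
        f(p=0)
        -> return 0
      -> return 1
      f(p=1)
      -> return 1
    -> return 2
    f(p=2) -> return 1  (same call as traced above)
  -> return 3
  f(p=3) -> return 2  (same call as traced above)
-> return 5

n_calls is incremented once per call, so count the calls in each subtree. Let C(p) = number of calls made by f(p).
C(0) = C(1) = 1 (base case, no recursion); C(p) = 1 + C(p - 1) + C(p - 2) otherwise.
C(2) = 1 + C(1) + C(0) = 1 + 1 + 1 = 3
C(3) = 1 + C(2) + C(1) = 1 + 3 + 1 = 5
C(4) = 1 + C(3) + C(2) = 1 + 5 + 3 = 9
C(5) = 1 + C(4) + C(3) = 1 + 9 + 5 = 15
n_calls = C(5) = 15

Final answer: 15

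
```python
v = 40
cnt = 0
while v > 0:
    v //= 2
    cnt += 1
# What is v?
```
Trace:
  v=40
  v=40, cnt=0
  v=20, cnt=1
  v=10, cnt=2
  v=5, cnt=3
  v=2, cnt=4
  v=1, cnt=5
  v=0, cnt=6

Final answer: 0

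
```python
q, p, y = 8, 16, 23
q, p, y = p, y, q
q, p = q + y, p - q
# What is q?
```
Trace:
  q=8, p=16, y=23
  q=16, p=23, y=8
  q=24, p=7, y=8

Final answer: 24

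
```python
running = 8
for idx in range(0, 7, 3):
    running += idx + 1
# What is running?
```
Trace:
  running=8
  running=9, idx=0
  running=13, idx=3
  running=20, idx=6

Final answer: 20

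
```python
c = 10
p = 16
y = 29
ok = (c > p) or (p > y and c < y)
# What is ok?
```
Trace:
  c=10
  c=10, p=16
  c=10, p=16, y=29
  c=10, p=16, y=29, ok=False

Final answer: False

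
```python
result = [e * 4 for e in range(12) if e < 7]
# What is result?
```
Trace:
  e=0
  e=1
  e=2
  e=3
  e=4
  e=5
  e=6
  e=7
  e=8
  e=9
  e=10
  e=11
  result=[0, 4, 8, 12, 16, 20, 24]

Final answer: [0, 4, 8, 12, 16, 20, 24]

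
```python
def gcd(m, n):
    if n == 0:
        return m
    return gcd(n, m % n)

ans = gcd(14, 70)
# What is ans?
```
Call trace:
gcd(m=14, n=70)
  gcd(m=70, n=14)
    gcd(m=14, n=0)
    -> return 14
  -> return 14
-> return 14

Final answer: 14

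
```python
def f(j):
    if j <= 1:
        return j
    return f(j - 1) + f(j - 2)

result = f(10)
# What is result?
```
Call trace (a repeated sub-call is expanded the first time; later identical calls just restate its return value):
f(j=10)
  f(j=9)
    f(j=8)
      f(j=7)
        f(j=6)
          f(j=5)
            f(j=4)
              f(j=3)
                f(j=2)
                  f(j=1)
                  -> return 1
                  f(j=0)
                  -> return 0
                -> return 1
                f(j=1)
                -> return 1
              -> return 2
              f(j=2) -> return 1  (same call as traced above)
            -> return 3
            f(j=3) -> return 2  (same call as traced above)
          -> return 5
          f(j=4) -> return 3  (same call as traced above)
        -> return 8
        f(j=5) -> return 5  (same call as traced above)
      -> return 13
      f(j=6) -> return 8  (same call as traced above)
    -> return 21
    f(j=7) -> return 13  (same call as traced above)
  -> return 34
  f(j=8) -> return 21  (same call as traced above)
-> return 55

Final answer: 55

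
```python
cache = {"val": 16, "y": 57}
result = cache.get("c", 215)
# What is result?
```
Trace:
  cache={'val': 16, 'y': 57}
  cache={'val': 16, 'y': 57}, result=215

Final answer: 215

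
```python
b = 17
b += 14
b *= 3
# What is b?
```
Trace:
  b=17
  b=31
  b=93

Final answer: 93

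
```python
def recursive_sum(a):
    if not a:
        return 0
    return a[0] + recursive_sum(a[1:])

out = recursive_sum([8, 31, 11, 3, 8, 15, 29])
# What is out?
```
Call trace:
recursive_sum(a=[8, 31, 11, 3, 8, 15, 29])
  recursive_sum(a=[31, 11, 3, 8, 15, 29])
    recursive_sum(a=[11, 3, 8, 15, 29])
      recursive_sum(a=[3, 8, 15, 29])
        recursive_sum(a=[8, 15, 29])
          recursive_sum(a=[15, 29])
            recursive_sum(a=[29])
              recursive_sum(a=[])
              -> return 0
            -> return 29
          -> return 44
        -> return 52
      -> return 55
    -> return 66
  -> return 97
-> return 105

Final answer: 105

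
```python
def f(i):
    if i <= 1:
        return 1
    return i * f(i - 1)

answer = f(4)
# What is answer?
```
Call trace:
f(i=4)
  f(i=3)
    f(i=2)
      f(i=1)
      -> return 1
    -> return 2
  -> return 6
-> return 24

Final answer: 24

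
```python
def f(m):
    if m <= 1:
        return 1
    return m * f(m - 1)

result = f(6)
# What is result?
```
Call trace:
f(m=6)
  f(m=5)
    f(m=4)
      f(m=3)
        f(m=2)
          f(m=1)
          -> return 1
        -> return 2
      -> return 6
    -> return 24
  -> return 120
-> return 720

Final answer: 720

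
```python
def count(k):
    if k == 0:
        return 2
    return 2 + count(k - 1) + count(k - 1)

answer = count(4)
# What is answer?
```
Call trace (a repeated sub-call is expanded the first time; later identical calls just restate its return value):
count(k=4)
  count(k=3)
    count(k=2)
      count(k=1)
        count(k=0)
        -> return 2
        count(k=0)
        -> return 2
      -> return 6
      count(k=1) -> return 6  (same call as traced above)
    -> return 14
    count(k=2) -> return 14  (same call as traced above)
  -> return 30
  count(k=3) -> return 30  (same call as traced above)
-> return 62

Final answer: 62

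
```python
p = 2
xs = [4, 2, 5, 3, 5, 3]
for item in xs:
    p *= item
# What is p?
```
Trace:
  p=2
  p=8, item=4
  p=16, item=2
  p=80, item=5
  p=240, item=3
  p=1200, item=5
  p=3600, item=3

Final answer: 3600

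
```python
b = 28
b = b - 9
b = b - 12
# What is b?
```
Trace:
  b=28
  b=19
  b=7

Final answer: 7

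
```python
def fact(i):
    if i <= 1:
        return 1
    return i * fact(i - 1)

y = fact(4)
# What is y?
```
Call trace:
fact(i=4)
  fact(i=3)
    fact(i=2)
      fact(i=1)
      -> return 1
    -> return 2
  -> return 6
-> return 24

Final answer: 24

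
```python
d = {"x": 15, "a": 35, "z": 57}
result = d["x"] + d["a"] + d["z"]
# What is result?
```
Trace:
  d={'x': 15, 'a': 35, 'z': 57}
  d={'x': 15, 'a': 35, 'z': 57}, result=107

Final answer: 107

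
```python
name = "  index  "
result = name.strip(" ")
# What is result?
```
Trace:
  name='  index  '
  name='  index  ', result='index'

Final answer: 'index'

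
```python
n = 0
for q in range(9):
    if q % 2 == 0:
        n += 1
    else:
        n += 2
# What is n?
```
Trace:
  n=0
  n=1, q=0
  n=3, q=1
  n=4, q=2
  n=6, q=3
  n=7, q=4
  n=9, q=5
  n=10, q=6
  n=12, q=7
  n=13, q=8

Final answer: 13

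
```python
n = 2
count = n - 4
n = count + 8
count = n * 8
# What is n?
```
Trace:
  n=2
  n=2, count=-2
  n=6, count=-2
  n=6, count=48

Final answer: 6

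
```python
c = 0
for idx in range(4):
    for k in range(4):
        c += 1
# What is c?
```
Trace:
  c=0
  c=1, idx=0, k=0
  c=2, idx=0, k=1
  c=3, idx=0, k=2
  c=4, idx=0, k=3
  c=5, idx=1, k=0
  c=6, idx=1, k=1
  c=7, idx=1, k=2
  c=8, idx=1, k=3
  c=9, idx=2, k=0
  c=10, idx=2, k=1
  c=11, idx=2, k=2
  c=12, idx=2, k=3
  c=13, idx=3, k=0
  c=14, idx=3, k=1
  c=15, idx=3, k=2
  c=16, idx=3, k=3

Final answer: 16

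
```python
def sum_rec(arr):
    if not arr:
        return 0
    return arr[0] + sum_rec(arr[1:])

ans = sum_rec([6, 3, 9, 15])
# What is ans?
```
Call trace:
sum_rec(arr=[6, 3, 9, 15])
  sum_rec(arr=[3, 9, 15])
    sum_rec(arr=[9, 15])
      sum_rec(arr=[15])
        sum_rec(arr=[])
        -> return 0
      -> return 15
    -> return 24
  -> return 27
-> return 33

Final answer: 33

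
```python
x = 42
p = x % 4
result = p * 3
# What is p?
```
Trace:
  x=42
  x=42, p=2
  x=42, p=2, result=6

Final answer: 2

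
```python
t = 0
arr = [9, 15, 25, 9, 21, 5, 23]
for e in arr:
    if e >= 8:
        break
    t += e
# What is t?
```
Trace:
  t=0
  t=0, e=9

Final answer: 0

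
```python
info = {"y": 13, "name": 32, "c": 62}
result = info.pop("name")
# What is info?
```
Trace:
  info={'y': 13, 'name': 32, 'c': 62}
  info={'y': 13, 'c': 62}, result=32

Final answer: {'y': 13, 'c': 62}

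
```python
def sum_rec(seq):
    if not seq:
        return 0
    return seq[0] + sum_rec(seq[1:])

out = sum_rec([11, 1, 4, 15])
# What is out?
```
Call trace:
sum_rec(seq=[11, 1, 4, 15])
  sum_rec(seq=[1, 4, 15])
    sum_rec(seq=[4, 15])
      sum_rec(seq=[15])
        sum_rec(seq=[])
        -> return 0
      -> return 15
    -> return 19
  -> return 20
-> return 31

Final answer: 31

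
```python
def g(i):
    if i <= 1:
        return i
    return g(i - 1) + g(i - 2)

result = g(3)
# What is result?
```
Call trace:
g(i=3)
  g(i=2)
    g(i=1)
    -> return 1
    g(i=0)
    -> return 0
  -> return 1
  g(i=1)
  -> return 1
-> return 2

Final answer: 2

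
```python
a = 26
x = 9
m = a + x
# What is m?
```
Trace:
  a=26
  a=26, x=9
  a=26, x=9, m=35

Final answer: 35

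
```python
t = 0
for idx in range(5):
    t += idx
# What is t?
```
Trace:
  t=0
  t=0, idx=0
  t=1, idx=1
  t=3, idx=2
  t=6, idx=3
  t=10, idx=4

Final answer: 10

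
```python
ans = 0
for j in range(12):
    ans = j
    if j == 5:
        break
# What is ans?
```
Trace:
  ans=0
  ans=0, j=0
  ans=1, j=1
  ans=2, j=2
  ans=3, j=3
  ans=4, j=4
  ans=5, j=5

Final answer: 5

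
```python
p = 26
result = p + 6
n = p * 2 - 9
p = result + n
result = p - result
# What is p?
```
Trace:
  p=26
  p=26, result=32
  p=26, result=32, n=43
  p=75, result=32, n=43
  p=75, result=43, n=43

Final answer: 75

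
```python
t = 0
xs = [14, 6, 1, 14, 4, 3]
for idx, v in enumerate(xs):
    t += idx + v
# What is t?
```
Trace:
  t=0
  t=14, idx=0, v=14
  t=21, idx=1, v=6
  t=24, idx=2, v=1
  t=41, idx=3, v=14
  t=49, idx=4, v=4
  t=57, idx=5, v=3

Final answer: 57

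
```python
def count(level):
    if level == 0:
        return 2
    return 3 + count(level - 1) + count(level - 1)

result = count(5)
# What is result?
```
Call trace (a repeated sub-call is expanded the first time; later identical calls just restate its return value):
count(level=5)
  count(level=4)
    count(level=3)
      count(level=2)
        count(level=1)
          count(level=0)
          -> return 2
          count(level=0)
          -> return 2
        -> return 7
        count(level=1) -> return 7  (same call as traced above)
      -> return 17
      count(level=2) -> return 17  (same call as traced above)
    -> return 37
    count(level=3) -> return 37  (same call as traced above)
  -> return 77
  count(level=4) -> return 77  (same call as traced above)
-> return 157

Final answer: 157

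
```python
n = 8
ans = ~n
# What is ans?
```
Trace:
  n=8
  n=8, ans=-9

Final answer: -9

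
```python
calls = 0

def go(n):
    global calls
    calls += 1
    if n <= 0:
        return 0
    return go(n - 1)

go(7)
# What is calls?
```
Call trace:
go(n=7)
  go(n=6)
    go(n=5)
      go(n=4)
        go(n=3)
          go(n=2)
            go(n=1)
              go(n=0)
              -> return 0
            -> return 0
          -> return 0
        -> return 0
      -> return 0
    -> return 0
  -> return 0
-> return 0

calls is incremented once per call. go is entered once for each n = 7, 6, 5, 4, 3, 2, 1, 0 (the n <= 0 call returns without recursing), i.e. 7 + 1 calls.
calls = 8

Final answer: 8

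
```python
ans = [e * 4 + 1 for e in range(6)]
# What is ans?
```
Trace:
  e=0
  e=1
  e=2
  e=3
  e=4
  e=5
  ans=[1, 5, 9, 13, 17, 21]

Final answer: [1, 5, 9, 13, 17, 21]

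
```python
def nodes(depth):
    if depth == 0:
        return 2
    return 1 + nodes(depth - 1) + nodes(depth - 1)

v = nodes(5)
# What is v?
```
Call trace (a repeated sub-call is expanded the first time; later identical calls just restate its return value):
nodes(depth=5)
  nodes(depth=4)
    nodes(depth=3)
      nodes(depth=2)
        nodes(depth=1)
          nodes(depth=0)
          -> return 2
          nodes(depth=0)
          -> return 2
        -> return 5
        nodes(depth=1) -> return 5  (same call as traced above)
      -> return 11
      nodes(depth=2) -> return 11  (same call as traced above)
    -> return 23
    nodes(depth=3) -> return 23  (same call as traced above)
  -> return 47
  nodes(depth=4) -> return 47  (same call as traced above)
-> return 95

Final answer: 95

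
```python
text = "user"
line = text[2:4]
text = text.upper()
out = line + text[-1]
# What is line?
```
Trace:
  text='user'
  text='user', line='er'
  text='USER', line='er'
  text='USER', line='er', out='erR'

Final answer: 'er'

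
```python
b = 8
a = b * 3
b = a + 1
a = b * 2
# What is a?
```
Trace:
  b=8
  b=8, a=24
  b=25, a=24
  b=25, a=50

Final answer: 50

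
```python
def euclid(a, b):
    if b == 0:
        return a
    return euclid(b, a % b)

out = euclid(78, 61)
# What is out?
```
Call trace:
euclid(a=78, b=61)
  euclid(a=61, b=17)
    euclid(a=17, b=10)
      euclid(a=10, b=7)
        euclid(a=7, b=3)
          euclid(a=3, b=1)
            euclid(a=1, b=0)
            -> return 1
          -> return 1
        -> return 1
      -> return 1
    -> return 1
  -> return 1
-> return 1

Final answer: 1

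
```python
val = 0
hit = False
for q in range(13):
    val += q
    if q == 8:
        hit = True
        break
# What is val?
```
Trace:
  val=0
  val=0, hit=False
  val=0, hit=False, q=0
  val=1, hit=False, q=1
  val=3, hit=False, q=2
  val=6, hit=False, q=3
  val=10, hit=False, q=4
  val=15, hit=False, q=5
  val=21, hit=False, q=6
  val=28, hit=False, q=7
  val=36, hit=True, q=8

Final answer: 36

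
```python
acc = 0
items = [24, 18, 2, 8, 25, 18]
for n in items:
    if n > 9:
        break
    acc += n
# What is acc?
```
Trace:
  acc=0
  acc=0, n=24

Final answer: 0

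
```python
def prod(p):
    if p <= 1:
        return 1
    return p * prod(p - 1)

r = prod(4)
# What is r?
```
Call trace:
prod(p=4)
  prod(p=3)
    prod(p=2)
      prod(p=1)
      -> return 1
    -> return 2
  -> return 6
-> return 24

Final answer: 24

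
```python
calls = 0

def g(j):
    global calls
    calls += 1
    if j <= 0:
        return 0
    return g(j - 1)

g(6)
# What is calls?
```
Call trace:
g(j=6)
  g(j=5)
    g(j=4)
      g(j=3)
        g(j=2)
          g(j=1)
            g(j=0)
            -> return 0
          -> return 0
        -> return 0
      -> return 0
    -> return 0
  -> return 0
-> return 0

calls is incremented once per call. g is entered once for each j = 6, 5, 4, 3, 2, 1, 0 (the j <= 0 call returns without recursing), i.e. 6 + 1 calls.
calls = 7

Final answer: 7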